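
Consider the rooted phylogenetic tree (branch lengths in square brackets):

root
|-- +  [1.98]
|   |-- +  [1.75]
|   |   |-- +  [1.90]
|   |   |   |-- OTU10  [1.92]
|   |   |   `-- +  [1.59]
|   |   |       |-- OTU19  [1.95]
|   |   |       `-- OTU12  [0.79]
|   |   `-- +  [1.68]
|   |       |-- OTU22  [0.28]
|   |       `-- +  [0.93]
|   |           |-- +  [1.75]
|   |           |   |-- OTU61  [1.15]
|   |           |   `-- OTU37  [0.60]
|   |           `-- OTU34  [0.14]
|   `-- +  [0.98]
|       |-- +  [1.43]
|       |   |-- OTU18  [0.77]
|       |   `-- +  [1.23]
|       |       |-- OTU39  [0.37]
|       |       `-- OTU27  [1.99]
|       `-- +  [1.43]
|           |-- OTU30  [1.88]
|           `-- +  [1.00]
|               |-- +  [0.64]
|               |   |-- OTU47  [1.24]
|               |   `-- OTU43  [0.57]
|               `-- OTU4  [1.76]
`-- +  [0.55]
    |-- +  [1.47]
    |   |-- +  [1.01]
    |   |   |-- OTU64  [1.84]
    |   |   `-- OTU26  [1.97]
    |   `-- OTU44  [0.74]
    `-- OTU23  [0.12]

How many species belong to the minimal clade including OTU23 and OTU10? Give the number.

18

The MRCA of OTU23 and OTU10 is the root, so the clade is the entire tree.
That clade contains 18 terminal taxa: OTU10, OTU12, OTU18, OTU19, OTU22, OTU23, OTU26, OTU27, OTU30, OTU34, OTU37, OTU39, OTU4, OTU43, OTU44, OTU47, OTU61, OTU64.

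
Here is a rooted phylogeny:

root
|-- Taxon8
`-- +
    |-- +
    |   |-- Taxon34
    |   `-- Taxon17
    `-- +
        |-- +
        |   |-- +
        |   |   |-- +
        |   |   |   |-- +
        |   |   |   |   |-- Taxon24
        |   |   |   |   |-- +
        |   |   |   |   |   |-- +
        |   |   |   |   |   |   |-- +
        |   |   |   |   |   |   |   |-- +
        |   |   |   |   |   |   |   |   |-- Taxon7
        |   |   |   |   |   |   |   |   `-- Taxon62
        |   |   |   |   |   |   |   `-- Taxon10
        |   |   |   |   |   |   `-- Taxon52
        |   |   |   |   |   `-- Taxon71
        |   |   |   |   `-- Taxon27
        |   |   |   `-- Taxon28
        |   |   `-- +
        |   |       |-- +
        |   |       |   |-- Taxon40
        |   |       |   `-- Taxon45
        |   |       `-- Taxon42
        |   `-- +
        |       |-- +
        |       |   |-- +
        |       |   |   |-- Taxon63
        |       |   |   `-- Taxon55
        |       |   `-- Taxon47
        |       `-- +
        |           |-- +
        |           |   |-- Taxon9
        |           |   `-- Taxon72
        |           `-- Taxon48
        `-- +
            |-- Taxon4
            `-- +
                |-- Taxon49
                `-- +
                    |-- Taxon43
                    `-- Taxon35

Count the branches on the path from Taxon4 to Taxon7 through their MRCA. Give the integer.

The MRCA of Taxon4 and Taxon7 is the node subtending (((((Taxon24,((((Taxon7,Taxon62),Taxon10),Taxon52),Taxon71),Taxon27),Taxon28),((Taxon40,Taxon45),Taxon42)),(((Taxon63,Taxon55),Taxon47),((Taxon9,Taxon72),Taxon48))),(Taxon4,(Taxon49,(Taxon43,Taxon35)))).
From Taxon4 up to that node: 2 branches. From Taxon7 up to the same node: 9 branches. Total: 2 + 9 = 11.

11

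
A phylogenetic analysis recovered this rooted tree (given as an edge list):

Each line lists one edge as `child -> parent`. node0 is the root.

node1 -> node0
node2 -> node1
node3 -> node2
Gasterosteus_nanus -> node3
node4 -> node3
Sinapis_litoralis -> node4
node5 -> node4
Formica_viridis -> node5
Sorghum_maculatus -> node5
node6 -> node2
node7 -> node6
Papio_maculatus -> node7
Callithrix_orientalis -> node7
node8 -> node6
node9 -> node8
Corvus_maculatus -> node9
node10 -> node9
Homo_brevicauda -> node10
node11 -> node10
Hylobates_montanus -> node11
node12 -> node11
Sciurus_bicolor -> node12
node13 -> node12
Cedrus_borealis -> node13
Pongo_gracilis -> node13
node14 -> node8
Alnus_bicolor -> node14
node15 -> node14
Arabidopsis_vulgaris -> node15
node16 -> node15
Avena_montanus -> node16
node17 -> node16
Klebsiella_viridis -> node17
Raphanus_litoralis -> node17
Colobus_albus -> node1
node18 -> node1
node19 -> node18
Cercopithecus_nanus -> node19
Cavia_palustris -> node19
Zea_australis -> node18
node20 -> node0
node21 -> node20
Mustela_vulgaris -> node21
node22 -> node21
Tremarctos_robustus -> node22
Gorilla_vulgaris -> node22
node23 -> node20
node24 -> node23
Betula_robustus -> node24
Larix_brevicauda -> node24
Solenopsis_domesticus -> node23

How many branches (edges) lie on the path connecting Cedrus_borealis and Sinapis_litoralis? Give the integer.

11

The MRCA of Cedrus_borealis and Sinapis_litoralis is the node subtending ((Gasterosteus_nanus,(Sinapis_litoralis,(Formica_viridis,Sorghum_maculatus))),((Papio_maculatus,Callithrix_orientalis),((Corvus_maculatus,(Homo_brevicauda,(Hylobates_montanus,(Sciurus_bicolor,(Cedrus_borealis,Pongo_gracilis))))),(Alnus_bicolor,(Arabidopsis_vulgaris,(Avena_montanus,(Klebsiella_viridis,Raphanus_litoralis))))))).
From Cedrus_borealis up to that node: 8 branches. From Sinapis_litoralis up to the same node: 3 branches. Total: 8 + 3 = 11.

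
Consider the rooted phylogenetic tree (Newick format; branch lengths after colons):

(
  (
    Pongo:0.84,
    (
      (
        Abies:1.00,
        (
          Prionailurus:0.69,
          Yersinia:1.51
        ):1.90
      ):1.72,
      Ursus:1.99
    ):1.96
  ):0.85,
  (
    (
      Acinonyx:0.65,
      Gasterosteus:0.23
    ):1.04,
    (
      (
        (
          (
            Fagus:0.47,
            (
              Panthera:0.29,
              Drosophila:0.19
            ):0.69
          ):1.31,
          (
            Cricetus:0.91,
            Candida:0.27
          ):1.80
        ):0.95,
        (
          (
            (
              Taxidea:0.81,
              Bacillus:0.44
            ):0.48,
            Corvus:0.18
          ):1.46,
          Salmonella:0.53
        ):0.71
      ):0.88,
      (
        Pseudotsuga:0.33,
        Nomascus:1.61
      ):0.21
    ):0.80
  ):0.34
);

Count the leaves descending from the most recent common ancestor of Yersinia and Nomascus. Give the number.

The MRCA of Yersinia and Nomascus is the root, so the clade is the entire tree.
That clade contains 18 terminal taxa: Abies, Acinonyx, Bacillus, Candida, Corvus, Cricetus, Drosophila, Fagus, Gasterosteus, Nomascus, Panthera, Pongo, Prionailurus, Pseudotsuga, Salmonella, Taxidea, Ursus, Yersinia.

18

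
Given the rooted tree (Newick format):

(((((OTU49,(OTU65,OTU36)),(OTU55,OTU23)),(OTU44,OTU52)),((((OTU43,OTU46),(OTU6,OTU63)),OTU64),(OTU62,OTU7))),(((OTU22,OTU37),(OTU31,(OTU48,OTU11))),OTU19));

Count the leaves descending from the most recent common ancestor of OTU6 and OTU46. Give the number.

The MRCA of OTU6 and OTU46 is the node subtending ((OTU43,OTU46),(OTU6,OTU63)).
That clade contains 4 terminal taxa: OTU43, OTU46, OTU6, OTU63.

4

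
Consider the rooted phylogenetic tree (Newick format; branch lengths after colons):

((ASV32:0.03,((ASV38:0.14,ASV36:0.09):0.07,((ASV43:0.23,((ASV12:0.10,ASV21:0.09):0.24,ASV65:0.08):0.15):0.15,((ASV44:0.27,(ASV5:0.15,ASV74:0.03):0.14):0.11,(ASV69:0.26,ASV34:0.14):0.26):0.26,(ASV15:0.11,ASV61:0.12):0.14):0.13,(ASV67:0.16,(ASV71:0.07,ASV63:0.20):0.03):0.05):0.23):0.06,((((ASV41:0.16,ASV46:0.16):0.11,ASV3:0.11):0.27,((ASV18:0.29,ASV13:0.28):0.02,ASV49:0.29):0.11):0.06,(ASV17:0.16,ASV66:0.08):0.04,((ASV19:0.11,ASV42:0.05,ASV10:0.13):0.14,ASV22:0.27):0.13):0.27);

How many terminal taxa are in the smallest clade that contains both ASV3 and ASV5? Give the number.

The MRCA of ASV3 and ASV5 is the root, so the clade is the entire tree.
That clade contains 29 terminal taxa: ASV10, ASV12, ASV13, ASV15, ASV17, ASV18, ASV19, ASV21, ASV22, ASV3, ASV32, ASV34, ASV36, ASV38, ASV41, ASV42, ASV43, ASV44, ASV46, ASV49, ASV5, ASV61, ASV63, ASV65, ASV66, ASV67, ASV69, ASV71, ASV74.

29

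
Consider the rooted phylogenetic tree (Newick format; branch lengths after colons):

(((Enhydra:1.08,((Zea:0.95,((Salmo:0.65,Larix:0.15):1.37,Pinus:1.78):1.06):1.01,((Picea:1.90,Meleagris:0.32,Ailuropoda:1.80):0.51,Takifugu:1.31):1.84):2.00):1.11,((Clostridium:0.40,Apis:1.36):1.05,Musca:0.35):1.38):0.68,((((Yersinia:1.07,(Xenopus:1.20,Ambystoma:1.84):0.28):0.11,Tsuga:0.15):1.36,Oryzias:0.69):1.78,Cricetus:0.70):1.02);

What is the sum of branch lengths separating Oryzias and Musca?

5.90

The path runs Oryzias → … → MRCA → … → Musca; the MRCA is the root of the tree.
Branch lengths along that path: 0.69 + 1.78 + 1.02 + 0.68 + 1.38 + 0.35 = 5.90.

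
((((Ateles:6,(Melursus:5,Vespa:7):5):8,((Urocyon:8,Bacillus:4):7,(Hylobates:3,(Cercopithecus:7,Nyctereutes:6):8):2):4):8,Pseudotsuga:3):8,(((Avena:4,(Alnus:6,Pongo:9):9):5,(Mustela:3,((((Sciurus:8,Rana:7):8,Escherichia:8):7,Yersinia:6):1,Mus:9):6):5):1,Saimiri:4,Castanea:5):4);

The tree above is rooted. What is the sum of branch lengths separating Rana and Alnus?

The path runs Rana → … → MRCA → … → Alnus; the MRCA is the node subtending ((Avena,(Alnus,Pongo)),(Mustela,((((Sciurus,Rana),Escherichia),Yersinia),Mus))).
Branch lengths along that path: 7 + 8 + 7 + 1 + 6 + 5 + 5 + 9 + 6 = 54.

54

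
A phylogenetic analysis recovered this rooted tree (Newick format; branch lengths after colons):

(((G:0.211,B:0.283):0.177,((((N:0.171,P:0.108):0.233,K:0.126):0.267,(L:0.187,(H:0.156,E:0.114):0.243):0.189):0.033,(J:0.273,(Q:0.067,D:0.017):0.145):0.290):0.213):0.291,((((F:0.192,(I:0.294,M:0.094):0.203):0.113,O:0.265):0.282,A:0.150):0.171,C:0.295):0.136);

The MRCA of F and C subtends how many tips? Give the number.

6

The MRCA of F and C is the node subtending ((((F,(I,M)),O),A),C).
That clade contains 6 terminal taxa: A, C, F, I, M, O.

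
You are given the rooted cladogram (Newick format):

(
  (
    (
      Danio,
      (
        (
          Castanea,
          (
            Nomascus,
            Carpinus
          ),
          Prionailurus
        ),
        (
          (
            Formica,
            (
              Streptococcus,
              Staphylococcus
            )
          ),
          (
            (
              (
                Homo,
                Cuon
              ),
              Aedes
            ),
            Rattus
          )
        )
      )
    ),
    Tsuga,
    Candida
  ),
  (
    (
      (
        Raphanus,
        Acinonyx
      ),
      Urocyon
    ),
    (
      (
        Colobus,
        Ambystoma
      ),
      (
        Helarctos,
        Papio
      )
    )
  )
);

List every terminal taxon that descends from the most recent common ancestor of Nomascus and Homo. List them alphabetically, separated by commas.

Aedes, Carpinus, Castanea, Cuon, Formica, Homo, Nomascus, Prionailurus, Rattus, Staphylococcus, Streptococcus

Tracing Nomascus: it sits inside (Nomascus,Carpinus).
Tracing Homo: it sits inside (Homo,Cuon).
The smallest clade enclosing both is ((Castanea,(Nomascus,Carpinus),Prionailurus),((Formica,(Streptococcus,Staphylococcus)),(((Homo,Cuon),Aedes),Rattus))); the answer is its 11 terminal taxa in alphabetical order.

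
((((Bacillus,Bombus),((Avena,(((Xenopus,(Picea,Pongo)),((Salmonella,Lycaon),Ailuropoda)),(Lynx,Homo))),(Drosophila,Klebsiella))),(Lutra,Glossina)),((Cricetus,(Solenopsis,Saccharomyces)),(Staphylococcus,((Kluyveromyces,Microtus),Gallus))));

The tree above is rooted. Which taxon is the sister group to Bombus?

Bacillus

Bombus attaches to the tree at the node subtending (Bacillus,Bombus).
The other lineage descending from that same node — the sister group — is the single tip Bacillus.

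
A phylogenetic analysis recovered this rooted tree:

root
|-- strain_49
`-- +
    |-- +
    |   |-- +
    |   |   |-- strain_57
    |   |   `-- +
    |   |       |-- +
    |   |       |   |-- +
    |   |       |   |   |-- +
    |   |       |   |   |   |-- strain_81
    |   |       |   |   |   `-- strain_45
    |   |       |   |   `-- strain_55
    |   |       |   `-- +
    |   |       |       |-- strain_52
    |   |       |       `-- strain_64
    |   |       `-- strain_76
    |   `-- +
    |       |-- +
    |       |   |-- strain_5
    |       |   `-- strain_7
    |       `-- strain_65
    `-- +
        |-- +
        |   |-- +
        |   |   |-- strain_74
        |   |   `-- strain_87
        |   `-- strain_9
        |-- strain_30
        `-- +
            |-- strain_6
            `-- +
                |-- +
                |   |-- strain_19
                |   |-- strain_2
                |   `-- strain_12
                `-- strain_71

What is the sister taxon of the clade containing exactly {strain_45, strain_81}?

The clade containing exactly {strain_45, strain_81} attaches to the tree at the node subtending ((strain_81,strain_45),strain_55).
The other lineage descending from that same node — the sister group — is the single tip strain_55.

strain_55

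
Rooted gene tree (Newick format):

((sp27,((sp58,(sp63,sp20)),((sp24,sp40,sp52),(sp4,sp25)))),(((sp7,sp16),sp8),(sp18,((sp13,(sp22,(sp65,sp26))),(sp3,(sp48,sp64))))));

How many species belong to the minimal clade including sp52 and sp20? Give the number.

The MRCA of sp52 and sp20 is the node subtending ((sp58,(sp63,sp20)),((sp24,sp40,sp52),(sp4,sp25))).
That clade contains 8 terminal taxa: sp20, sp24, sp25, sp4, sp40, sp52, sp58, sp63.

8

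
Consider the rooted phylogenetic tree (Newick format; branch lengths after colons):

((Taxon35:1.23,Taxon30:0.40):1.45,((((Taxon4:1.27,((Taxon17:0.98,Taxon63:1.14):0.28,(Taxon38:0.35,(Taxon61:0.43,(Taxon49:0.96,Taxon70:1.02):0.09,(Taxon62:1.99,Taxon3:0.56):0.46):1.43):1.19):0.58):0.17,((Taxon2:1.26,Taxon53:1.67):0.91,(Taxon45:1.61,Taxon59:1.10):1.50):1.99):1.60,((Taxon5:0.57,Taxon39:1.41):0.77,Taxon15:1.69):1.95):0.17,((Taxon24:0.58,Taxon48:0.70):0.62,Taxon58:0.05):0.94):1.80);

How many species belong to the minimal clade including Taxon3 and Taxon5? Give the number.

16

The MRCA of Taxon3 and Taxon5 is the node subtending (((Taxon4,((Taxon17,Taxon63),(Taxon38,(Taxon61,(Taxon49,Taxon70),(Taxon62,Taxon3))))),((Taxon2,Taxon53),(Taxon45,Taxon59))),((Taxon5,Taxon39),Taxon15)).
That clade contains 16 terminal taxa: Taxon15, Taxon17, Taxon2, Taxon3, Taxon38, Taxon39, Taxon4, Taxon45, Taxon49, Taxon5, Taxon53, Taxon59, Taxon61, Taxon62, Taxon63, Taxon70.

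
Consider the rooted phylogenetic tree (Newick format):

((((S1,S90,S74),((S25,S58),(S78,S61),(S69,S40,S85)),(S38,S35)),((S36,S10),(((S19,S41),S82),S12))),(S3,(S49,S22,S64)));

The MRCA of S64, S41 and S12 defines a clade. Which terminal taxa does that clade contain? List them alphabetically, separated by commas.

Tracing S64: it sits inside (S49,S22,S64).
Tracing S41: it sits inside (S19,S41).
Tracing S12: it sits inside (((S19,S41),S82),S12).
The smallest clade enclosing all 3 is the whole tree (their MRCA is the root), so the answer is all 22 tips in alphabetical order.

S1, S10, S12, S19, S22, S25, S3, S35, S36, S38, S40, S41, S49, S58, S61, S64, S69, S74, S78, S82, S85, S90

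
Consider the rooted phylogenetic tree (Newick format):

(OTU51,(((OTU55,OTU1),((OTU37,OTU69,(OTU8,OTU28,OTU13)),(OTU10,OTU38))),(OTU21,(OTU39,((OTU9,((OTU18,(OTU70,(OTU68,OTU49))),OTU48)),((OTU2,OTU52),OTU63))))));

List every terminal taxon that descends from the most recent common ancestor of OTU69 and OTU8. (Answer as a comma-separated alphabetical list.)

OTU13, OTU28, OTU37, OTU69, OTU8

Tracing OTU69: it sits inside (OTU37,OTU69,(OTU8,OTU28,OTU13)).
Tracing OTU8: it sits inside (OTU8,OTU28,OTU13).
The smallest clade enclosing both is (OTU37,OTU69,(OTU8,OTU28,OTU13)); the answer is its 5 terminal taxa in alphabetical order.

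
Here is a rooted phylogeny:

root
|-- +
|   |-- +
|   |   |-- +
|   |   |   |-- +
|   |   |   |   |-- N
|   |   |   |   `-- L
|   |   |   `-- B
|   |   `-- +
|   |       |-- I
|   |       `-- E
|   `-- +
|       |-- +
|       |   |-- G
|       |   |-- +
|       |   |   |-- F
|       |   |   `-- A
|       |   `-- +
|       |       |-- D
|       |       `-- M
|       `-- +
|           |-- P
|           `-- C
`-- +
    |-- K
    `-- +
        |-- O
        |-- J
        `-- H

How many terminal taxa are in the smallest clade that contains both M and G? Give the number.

The MRCA of M and G is the node subtending (G,(F,A),(D,M)).
That clade contains 5 terminal taxa: A, D, F, G, M.

5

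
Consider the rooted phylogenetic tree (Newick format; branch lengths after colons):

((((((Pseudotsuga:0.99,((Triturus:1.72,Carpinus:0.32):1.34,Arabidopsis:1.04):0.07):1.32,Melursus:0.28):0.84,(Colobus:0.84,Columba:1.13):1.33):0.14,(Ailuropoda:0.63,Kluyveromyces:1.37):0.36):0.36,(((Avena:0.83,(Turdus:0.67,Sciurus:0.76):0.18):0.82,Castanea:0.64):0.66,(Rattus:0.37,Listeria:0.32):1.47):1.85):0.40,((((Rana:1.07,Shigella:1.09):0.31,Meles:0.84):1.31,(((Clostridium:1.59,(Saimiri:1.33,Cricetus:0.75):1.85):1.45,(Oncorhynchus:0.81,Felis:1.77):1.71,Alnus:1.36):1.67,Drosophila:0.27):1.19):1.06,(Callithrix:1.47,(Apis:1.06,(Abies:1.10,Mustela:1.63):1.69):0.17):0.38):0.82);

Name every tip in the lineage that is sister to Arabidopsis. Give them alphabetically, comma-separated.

Carpinus, Triturus

Arabidopsis attaches to the tree at the node subtending ((Triturus,Carpinus),Arabidopsis).
The other lineage descending from that same node — the sister group — is (Triturus,Carpinus); its 2 tips in alphabetical order are the answer.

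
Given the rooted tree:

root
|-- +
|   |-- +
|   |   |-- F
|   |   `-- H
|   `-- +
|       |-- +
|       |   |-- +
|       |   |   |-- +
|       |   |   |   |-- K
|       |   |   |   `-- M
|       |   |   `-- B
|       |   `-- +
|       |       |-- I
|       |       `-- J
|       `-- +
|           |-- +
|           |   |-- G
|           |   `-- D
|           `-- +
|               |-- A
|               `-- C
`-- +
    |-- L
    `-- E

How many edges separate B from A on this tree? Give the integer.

The MRCA of B and A is the node subtending ((((K,M),B),(I,J)),((G,D),(A,C))).
From B up to that node: 3 branches. From A up to the same node: 3 branches. Total: 3 + 3 = 6.

6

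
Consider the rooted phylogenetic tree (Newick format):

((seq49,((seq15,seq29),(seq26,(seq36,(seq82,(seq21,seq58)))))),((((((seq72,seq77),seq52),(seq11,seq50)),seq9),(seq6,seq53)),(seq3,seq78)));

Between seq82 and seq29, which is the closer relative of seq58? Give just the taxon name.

The MRCA of seq58 and seq82 subtends (seq82,(seq21,seq58)) (3 taxa).
The MRCA of seq58 and seq29 subtends ((seq15,seq29),(seq26,(seq36,(seq82,(seq21,seq58))))) (7 taxa).
The first is nested inside the second, so seq58 shares a more recent common ancestor with seq82.

seq82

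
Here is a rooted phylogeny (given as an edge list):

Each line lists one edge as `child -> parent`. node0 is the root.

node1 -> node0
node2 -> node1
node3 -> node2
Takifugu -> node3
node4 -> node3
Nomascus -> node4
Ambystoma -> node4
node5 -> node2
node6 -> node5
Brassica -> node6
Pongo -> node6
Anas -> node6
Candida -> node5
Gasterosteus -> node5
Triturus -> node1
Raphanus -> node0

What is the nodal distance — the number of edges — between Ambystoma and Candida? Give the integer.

5

The MRCA of Ambystoma and Candida is the node subtending ((Takifugu,(Nomascus,Ambystoma)),((Brassica,Pongo,Anas),Candida,Gasterosteus)).
From Ambystoma up to that node: 3 branches. From Candida up to the same node: 2 branches. Total: 3 + 2 = 5.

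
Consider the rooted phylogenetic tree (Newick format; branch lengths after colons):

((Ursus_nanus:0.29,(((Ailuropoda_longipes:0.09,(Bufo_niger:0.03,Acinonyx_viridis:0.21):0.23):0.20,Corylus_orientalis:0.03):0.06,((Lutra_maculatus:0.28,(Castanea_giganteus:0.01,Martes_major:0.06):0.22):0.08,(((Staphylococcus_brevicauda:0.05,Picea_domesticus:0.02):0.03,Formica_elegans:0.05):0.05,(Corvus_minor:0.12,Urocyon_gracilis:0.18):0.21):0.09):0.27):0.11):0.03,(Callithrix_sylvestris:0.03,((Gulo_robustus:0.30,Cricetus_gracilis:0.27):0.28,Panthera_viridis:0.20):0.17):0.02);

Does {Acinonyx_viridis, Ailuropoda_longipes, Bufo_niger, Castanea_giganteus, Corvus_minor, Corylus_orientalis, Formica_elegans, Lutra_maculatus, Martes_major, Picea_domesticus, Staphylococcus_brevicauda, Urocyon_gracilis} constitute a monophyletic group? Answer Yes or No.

Yes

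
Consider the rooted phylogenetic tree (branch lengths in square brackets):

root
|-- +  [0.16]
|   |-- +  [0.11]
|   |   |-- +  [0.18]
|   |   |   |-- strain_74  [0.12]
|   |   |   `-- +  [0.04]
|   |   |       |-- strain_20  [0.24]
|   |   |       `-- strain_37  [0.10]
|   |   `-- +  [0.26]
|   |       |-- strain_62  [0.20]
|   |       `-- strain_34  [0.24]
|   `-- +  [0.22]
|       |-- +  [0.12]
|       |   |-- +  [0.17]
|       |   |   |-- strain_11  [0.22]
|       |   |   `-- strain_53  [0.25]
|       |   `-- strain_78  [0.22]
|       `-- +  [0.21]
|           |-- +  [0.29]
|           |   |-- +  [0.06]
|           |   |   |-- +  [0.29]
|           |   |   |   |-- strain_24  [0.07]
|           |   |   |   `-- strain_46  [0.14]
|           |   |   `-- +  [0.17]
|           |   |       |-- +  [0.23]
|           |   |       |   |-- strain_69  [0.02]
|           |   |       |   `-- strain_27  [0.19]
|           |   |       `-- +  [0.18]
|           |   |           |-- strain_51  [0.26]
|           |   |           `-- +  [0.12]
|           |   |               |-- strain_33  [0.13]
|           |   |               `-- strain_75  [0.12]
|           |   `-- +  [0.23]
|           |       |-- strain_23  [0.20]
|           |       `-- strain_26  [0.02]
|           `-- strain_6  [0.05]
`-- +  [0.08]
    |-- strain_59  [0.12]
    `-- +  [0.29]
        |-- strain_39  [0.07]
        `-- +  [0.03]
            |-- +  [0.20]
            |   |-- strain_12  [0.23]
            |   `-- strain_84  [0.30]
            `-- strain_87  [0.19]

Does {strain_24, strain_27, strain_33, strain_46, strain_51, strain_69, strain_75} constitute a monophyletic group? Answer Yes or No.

Yes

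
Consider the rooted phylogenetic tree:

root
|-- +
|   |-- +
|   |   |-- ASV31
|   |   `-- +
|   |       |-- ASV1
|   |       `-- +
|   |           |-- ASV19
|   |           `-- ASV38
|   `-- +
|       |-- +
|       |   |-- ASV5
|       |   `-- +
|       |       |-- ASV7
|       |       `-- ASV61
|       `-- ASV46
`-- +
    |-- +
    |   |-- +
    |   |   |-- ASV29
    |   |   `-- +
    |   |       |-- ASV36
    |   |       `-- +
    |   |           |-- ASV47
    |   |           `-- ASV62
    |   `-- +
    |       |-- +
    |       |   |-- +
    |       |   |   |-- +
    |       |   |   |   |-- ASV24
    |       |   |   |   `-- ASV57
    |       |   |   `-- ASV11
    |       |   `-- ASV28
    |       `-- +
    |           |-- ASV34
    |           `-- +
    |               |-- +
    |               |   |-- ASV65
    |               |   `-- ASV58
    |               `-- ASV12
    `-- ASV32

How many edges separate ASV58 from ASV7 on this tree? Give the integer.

The MRCA of ASV58 and ASV7 is the root of the tree.
From ASV58 up to that node: 7 branches. From ASV7 up to the same node: 5 branches. Total: 7 + 5 = 12.

12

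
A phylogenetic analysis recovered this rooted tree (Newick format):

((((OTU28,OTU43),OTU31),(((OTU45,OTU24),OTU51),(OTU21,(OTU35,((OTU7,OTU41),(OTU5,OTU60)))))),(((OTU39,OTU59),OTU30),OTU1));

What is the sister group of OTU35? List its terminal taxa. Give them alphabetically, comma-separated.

OTU35 attaches to the tree at the node subtending (OTU35,((OTU7,OTU41),(OTU5,OTU60))).
The other lineage descending from that same node — the sister group — is ((OTU7,OTU41),(OTU5,OTU60)); its 4 tips in alphabetical order are the answer.

OTU41, OTU5, OTU60, OTU7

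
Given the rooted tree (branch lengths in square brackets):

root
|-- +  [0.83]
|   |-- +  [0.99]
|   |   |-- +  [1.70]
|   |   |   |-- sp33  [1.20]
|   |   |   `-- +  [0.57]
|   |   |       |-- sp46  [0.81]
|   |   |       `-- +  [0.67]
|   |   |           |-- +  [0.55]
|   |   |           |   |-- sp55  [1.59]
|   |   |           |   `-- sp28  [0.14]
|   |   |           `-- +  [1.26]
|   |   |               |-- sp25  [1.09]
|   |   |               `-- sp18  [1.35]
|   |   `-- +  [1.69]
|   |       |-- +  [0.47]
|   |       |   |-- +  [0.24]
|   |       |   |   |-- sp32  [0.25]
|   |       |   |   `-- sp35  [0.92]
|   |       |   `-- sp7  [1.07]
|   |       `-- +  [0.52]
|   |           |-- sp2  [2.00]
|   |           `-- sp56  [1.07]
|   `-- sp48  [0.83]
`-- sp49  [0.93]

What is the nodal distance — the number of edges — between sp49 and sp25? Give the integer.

8

The MRCA of sp49 and sp25 is the root of the tree.
From sp49 up to that node: 1 branch. From sp25 up to the same node: 7 branches. Total: 1 + 7 = 8.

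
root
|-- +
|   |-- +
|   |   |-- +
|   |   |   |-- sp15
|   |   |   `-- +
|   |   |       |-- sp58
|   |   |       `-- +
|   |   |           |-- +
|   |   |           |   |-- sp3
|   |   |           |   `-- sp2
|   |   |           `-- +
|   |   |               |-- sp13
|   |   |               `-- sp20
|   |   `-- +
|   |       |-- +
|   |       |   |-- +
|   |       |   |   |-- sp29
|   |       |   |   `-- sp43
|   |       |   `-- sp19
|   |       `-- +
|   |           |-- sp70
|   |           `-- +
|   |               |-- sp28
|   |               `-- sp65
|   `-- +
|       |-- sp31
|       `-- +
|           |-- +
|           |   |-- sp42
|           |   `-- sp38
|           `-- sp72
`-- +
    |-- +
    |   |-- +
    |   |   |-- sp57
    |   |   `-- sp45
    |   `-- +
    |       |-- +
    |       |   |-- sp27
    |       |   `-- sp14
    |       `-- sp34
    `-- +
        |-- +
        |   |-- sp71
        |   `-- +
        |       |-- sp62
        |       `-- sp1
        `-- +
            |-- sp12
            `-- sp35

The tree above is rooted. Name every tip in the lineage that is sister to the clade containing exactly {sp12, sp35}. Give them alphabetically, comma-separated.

The clade containing exactly {sp12, sp35} attaches to the tree at the node subtending ((sp71,(sp62,sp1)),(sp12,sp35)).
The other lineage descending from that same node — the sister group — is (sp71,(sp62,sp1)); its 3 tips in alphabetical order are the answer.

sp1, sp62, sp71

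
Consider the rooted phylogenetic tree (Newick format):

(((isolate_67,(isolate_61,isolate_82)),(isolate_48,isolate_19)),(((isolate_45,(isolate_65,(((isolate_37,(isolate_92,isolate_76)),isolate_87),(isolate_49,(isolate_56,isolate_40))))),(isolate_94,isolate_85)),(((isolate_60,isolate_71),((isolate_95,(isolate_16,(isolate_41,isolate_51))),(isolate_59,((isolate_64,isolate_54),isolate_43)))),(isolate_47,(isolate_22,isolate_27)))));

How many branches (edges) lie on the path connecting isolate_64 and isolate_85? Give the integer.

The MRCA of isolate_64 and isolate_85 is the node subtending (((isolate_45,(isolate_65,(((isolate_37,(isolate_92,isolate_76)),isolate_87),(isolate_49,(isolate_56,isolate_40))))),(isolate_94,isolate_85)),(((isolate_60,isolate_71),((isolate_95,(isolate_16,(isolate_41,isolate_51))),(isolate_59,((isolate_64,isolate_54),isolate_43)))),(isolate_47,(isolate_22,isolate_27)))).
From isolate_64 up to that node: 7 branches. From isolate_85 up to the same node: 3 branches. Total: 7 + 3 = 10.

10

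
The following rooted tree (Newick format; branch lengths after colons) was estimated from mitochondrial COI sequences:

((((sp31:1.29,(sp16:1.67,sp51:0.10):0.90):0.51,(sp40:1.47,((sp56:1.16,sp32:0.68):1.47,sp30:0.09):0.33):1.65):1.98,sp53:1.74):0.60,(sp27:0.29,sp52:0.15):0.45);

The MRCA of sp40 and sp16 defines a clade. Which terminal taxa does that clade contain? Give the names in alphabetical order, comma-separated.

sp16, sp30, sp31, sp32, sp40, sp51, sp56

Tracing sp40: it sits inside (sp40,((sp56,sp32),sp30)).
Tracing sp16: it sits inside (sp16,sp51).
The smallest clade enclosing both is ((sp31,(sp16,sp51)),(sp40,((sp56,sp32),sp30))); the answer is its 7 terminal taxa in alphabetical order.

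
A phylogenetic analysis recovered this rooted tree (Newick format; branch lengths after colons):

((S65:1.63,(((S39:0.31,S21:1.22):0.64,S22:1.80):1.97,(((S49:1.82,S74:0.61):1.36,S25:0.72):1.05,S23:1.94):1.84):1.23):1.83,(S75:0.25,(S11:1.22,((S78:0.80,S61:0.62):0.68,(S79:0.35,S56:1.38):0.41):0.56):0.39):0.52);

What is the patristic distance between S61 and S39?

8.75

The path runs S61 → … → MRCA → … → S39; the MRCA is the root of the tree.
Branch lengths along that path: 0.62 + 0.68 + 0.56 + 0.39 + 0.52 + 1.83 + 1.23 + 1.97 + 0.64 + 0.31 = 8.75.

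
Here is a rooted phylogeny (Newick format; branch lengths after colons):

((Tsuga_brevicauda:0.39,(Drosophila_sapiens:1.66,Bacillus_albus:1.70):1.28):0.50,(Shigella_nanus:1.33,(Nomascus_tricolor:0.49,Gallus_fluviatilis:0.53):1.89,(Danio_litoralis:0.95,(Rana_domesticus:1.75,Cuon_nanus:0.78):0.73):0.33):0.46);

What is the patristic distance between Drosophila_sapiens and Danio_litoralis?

The path runs Drosophila_sapiens → … → MRCA → … → Danio_litoralis; the MRCA is the root of the tree.
Branch lengths along that path: 1.66 + 1.28 + 0.50 + 0.46 + 0.33 + 0.95 = 5.18.

5.18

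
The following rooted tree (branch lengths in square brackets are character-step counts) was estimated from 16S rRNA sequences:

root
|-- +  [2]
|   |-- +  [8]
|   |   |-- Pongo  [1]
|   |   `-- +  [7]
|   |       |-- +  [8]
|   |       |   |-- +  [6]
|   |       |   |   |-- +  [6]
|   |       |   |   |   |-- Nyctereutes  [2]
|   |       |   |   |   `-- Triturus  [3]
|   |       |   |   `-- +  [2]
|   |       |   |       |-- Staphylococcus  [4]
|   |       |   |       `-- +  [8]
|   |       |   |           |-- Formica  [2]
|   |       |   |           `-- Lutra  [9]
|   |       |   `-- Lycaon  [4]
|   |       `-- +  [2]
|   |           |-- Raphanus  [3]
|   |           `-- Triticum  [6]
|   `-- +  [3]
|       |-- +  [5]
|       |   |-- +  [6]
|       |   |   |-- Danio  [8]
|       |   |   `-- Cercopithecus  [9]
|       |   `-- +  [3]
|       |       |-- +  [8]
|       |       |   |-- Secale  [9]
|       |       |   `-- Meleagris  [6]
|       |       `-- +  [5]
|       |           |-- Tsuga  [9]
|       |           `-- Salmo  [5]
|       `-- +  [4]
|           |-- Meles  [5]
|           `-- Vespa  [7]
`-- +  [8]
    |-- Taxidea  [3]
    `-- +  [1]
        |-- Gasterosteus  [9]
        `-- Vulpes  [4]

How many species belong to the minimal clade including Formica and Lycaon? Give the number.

6

The MRCA of Formica and Lycaon is the node subtending (((Nyctereutes,Triturus),(Staphylococcus,(Formica,Lutra))),Lycaon).
That clade contains 6 terminal taxa: Formica, Lutra, Lycaon, Nyctereutes, Staphylococcus, Triturus.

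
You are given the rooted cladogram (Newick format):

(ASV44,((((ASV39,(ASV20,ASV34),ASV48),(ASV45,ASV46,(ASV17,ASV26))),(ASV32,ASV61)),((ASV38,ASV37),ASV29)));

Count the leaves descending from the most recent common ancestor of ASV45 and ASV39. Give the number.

The MRCA of ASV45 and ASV39 is the node subtending ((ASV39,(ASV20,ASV34),ASV48),(ASV45,ASV46,(ASV17,ASV26))).
That clade contains 8 terminal taxa: ASV17, ASV20, ASV26, ASV34, ASV39, ASV45, ASV46, ASV48.

8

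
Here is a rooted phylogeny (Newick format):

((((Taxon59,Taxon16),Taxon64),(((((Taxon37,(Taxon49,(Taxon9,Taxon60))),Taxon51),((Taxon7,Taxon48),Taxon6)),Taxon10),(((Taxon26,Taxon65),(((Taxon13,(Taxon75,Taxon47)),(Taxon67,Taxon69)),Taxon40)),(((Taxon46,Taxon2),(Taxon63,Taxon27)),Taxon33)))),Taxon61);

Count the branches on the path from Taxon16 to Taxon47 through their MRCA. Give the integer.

11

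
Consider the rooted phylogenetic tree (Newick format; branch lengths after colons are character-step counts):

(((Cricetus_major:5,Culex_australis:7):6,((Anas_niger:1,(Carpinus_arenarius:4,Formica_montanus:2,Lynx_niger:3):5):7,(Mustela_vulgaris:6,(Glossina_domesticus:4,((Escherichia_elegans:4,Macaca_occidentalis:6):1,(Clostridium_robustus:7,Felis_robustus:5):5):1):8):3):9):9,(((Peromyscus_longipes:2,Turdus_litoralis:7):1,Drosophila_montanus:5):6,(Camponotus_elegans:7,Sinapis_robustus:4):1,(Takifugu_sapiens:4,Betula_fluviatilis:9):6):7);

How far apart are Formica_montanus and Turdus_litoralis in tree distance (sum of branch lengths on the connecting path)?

53

The path runs Formica_montanus → … → MRCA → … → Turdus_litoralis; the MRCA is the root of the tree.
Branch lengths along that path: 2 + 5 + 7 + 9 + 9 + 7 + 6 + 1 + 7 = 53.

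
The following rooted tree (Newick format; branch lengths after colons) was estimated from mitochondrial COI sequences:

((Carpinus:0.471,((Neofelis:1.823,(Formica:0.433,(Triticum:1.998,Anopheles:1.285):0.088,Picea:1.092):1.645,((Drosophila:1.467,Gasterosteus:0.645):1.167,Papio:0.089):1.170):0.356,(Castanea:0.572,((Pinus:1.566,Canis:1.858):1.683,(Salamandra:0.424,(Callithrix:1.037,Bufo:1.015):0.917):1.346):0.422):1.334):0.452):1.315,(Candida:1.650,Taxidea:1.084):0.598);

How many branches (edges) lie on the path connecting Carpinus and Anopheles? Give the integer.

6

The MRCA of Carpinus and Anopheles is the node subtending (Carpinus,((Neofelis,(Formica,(Triticum,Anopheles),Picea),((Drosophila,Gasterosteus),Papio)),(Castanea,((Pinus,Canis),(Salamandra,(Callithrix,Bufo)))))).
From Carpinus up to that node: 1 branch. From Anopheles up to the same node: 5 branches. Total: 1 + 5 = 6.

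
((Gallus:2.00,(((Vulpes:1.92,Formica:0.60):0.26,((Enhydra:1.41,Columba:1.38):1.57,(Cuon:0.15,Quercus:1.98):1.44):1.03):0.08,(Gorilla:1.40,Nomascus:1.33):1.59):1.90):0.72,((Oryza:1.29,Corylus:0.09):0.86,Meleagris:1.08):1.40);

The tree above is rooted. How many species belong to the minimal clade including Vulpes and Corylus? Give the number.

12

The MRCA of Vulpes and Corylus is the root, so the clade is the entire tree.
That clade contains 12 terminal taxa: Columba, Corylus, Cuon, Enhydra, Formica, Gallus, Gorilla, Meleagris, Nomascus, Oryza, Quercus, Vulpes.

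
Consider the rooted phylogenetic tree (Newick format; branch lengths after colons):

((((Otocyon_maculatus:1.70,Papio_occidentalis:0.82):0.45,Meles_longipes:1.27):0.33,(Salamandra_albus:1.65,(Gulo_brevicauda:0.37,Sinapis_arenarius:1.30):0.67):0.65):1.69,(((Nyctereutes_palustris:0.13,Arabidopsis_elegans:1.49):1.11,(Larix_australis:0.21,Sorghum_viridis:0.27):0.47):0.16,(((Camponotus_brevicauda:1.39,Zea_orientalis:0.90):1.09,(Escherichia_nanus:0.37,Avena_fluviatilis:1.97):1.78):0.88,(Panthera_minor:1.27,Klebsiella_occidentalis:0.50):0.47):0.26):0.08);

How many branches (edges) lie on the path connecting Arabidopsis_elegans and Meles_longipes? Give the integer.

The MRCA of Arabidopsis_elegans and Meles_longipes is the root of the tree.
From Arabidopsis_elegans up to that node: 4 branches. From Meles_longipes up to the same node: 3 branches. Total: 4 + 3 = 7.

7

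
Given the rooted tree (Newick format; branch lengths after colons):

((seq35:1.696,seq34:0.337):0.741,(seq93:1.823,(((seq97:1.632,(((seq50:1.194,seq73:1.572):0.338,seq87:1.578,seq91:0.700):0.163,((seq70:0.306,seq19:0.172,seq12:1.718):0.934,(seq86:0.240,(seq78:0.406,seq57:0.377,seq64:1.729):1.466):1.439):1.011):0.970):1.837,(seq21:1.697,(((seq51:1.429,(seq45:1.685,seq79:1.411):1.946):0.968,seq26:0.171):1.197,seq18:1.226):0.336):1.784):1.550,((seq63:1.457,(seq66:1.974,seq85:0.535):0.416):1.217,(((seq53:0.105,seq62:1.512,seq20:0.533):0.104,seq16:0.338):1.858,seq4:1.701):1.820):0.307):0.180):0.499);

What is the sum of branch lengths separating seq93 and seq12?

10.023

The path runs seq93 → … → MRCA → … → seq12; the MRCA is the node subtending (seq93,(((seq97,(((seq50,seq73),seq87,seq91),((seq70,seq19,seq12),(seq86,(seq78,seq57,seq64))))),(seq21,(((seq51,(seq45,seq79)),seq26),seq18))),((seq63,(seq66,seq85)),(((seq53,seq62,seq20),seq16),seq4)))).
Branch lengths along that path: 1.823 + 0.180 + 1.550 + 1.837 + 0.970 + 1.011 + 0.934 + 1.718 = 10.023.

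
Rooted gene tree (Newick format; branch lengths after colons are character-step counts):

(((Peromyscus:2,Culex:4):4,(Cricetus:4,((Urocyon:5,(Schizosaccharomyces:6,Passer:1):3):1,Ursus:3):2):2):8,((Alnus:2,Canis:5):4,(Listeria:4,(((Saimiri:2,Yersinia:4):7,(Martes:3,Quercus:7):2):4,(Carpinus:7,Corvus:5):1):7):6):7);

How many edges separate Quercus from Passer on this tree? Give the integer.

12

The MRCA of Quercus and Passer is the root of the tree.
From Quercus up to that node: 6 branches. From Passer up to the same node: 6 branches. Total: 6 + 6 = 12.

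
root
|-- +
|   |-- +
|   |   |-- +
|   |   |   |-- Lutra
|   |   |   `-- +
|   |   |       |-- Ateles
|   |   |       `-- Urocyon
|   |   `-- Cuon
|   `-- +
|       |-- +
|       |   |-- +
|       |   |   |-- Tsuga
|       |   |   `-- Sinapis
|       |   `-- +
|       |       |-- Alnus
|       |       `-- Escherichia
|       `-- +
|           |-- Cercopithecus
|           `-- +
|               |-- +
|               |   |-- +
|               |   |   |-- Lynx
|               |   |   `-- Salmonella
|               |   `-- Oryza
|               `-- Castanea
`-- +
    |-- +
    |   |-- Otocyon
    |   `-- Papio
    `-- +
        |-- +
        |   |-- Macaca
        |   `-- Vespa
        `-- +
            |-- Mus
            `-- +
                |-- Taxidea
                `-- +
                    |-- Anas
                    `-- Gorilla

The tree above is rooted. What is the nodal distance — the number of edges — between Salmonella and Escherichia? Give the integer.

8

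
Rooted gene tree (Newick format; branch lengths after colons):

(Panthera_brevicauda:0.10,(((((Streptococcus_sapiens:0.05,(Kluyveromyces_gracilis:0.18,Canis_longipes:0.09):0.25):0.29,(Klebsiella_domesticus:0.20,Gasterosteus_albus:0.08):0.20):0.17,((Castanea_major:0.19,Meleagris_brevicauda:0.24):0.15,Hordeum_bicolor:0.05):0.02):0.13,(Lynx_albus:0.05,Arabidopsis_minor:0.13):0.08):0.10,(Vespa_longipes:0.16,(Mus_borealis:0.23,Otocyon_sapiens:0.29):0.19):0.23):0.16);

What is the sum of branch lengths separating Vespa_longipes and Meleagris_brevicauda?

1.03

The path runs Vespa_longipes → … → MRCA → … → Meleagris_brevicauda; the MRCA is the node subtending (((((Streptococcus_sapiens,(Kluyveromyces_gracilis,Canis_longipes)),(Klebsiella_domesticus,Gasterosteus_albus)),((Castanea_major,Meleagris_brevicauda),Hordeum_bicolor)),(Lynx_albus,Arabidopsis_minor)),(Vespa_longipes,(Mus_borealis,Otocyon_sapiens))).
Branch lengths along that path: 0.16 + 0.23 + 0.10 + 0.13 + 0.02 + 0.15 + 0.24 = 1.03.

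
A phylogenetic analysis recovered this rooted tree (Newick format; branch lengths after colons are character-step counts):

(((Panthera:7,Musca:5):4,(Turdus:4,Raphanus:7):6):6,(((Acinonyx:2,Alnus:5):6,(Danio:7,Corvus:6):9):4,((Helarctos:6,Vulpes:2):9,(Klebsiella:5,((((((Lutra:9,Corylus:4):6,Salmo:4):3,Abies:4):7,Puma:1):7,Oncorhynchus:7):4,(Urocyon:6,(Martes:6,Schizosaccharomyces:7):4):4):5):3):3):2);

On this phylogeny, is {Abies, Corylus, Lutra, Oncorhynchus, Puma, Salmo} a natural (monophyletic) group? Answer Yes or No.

Yes

The most recent common ancestor of these taxa subtends (((((Lutra,Corylus),Salmo),Abies),Puma),Oncorhynchus).
That clade has exactly 6 tips — every listed taxon and nothing else — so the group is monophyletic.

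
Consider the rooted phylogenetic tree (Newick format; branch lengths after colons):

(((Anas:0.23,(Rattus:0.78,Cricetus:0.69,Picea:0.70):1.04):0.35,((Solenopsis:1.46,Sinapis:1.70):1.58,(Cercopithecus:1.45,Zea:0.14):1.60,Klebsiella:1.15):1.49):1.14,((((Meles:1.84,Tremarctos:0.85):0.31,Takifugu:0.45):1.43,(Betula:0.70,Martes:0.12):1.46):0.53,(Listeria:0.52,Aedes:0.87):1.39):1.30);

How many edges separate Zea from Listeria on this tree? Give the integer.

The MRCA of Zea and Listeria is the root of the tree.
From Zea up to that node: 4 branches. From Listeria up to the same node: 3 branches. Total: 4 + 3 = 7.

7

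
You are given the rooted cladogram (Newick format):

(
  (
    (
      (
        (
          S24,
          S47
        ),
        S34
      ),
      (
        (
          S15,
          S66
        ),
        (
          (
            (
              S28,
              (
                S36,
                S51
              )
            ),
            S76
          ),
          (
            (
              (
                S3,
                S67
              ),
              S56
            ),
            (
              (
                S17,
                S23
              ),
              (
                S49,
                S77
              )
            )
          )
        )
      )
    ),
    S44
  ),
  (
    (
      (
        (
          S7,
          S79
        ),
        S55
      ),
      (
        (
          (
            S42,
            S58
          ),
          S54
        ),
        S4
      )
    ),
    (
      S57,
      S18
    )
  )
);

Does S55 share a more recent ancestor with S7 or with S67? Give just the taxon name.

S7

The MRCA of S55 and S7 subtends ((S7,S79),S55) (3 taxa).
The MRCA of S55 and S67 is the root, subtending the entire tree (26 taxa).
The first is nested inside the second, so S55 shares a more recent common ancestor with S7.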